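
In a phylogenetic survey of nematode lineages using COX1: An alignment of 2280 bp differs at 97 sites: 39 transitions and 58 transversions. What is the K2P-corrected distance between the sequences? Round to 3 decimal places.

0.044

P = 39/2280 ≈ 0.017105 and Q = 58/2280 ≈ 0.025439.
Under the Kimura two-parameter model, d = −½ ln(1 − 2P − Q) − ¼ ln(1 − 2Q).
1 − 2P − Q = 0.940351, giving −½ ln(0.940351) = 0.030751.
1 − 2Q = 0.949122, giving −¼ ln(0.949122) = 0.013054.
d = 0.030751 + 0.013054 = 0.043805.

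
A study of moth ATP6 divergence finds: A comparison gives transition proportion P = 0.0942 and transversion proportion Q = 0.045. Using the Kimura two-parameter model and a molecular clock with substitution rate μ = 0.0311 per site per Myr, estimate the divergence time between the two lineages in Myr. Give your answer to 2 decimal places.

2.52

Under the Kimura two-parameter model, d = −½ ln(1 − 2P − Q) − ¼ ln(1 − 2Q).
1 − 2P − Q = 0.7666, giving −½ ln(0.7666) = 0.132895.
1 − 2Q = 0.91, giving −¼ ln(0.91) = 0.023578.
d = 0.132895 + 0.023578 = 0.156473.
Under a molecular clock d = 2μt, so t = d/(2μ) = 0.156473 / (2 × 0.0311) = 2.52 Myr.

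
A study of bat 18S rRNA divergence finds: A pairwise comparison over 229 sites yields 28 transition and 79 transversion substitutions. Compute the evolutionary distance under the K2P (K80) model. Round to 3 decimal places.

0.738

P = 28/229 ≈ 0.122271 and Q = 79/229 ≈ 0.344978.
Under the Kimura two-parameter model, d = −½ ln(1 − 2P − Q) − ¼ ln(1 − 2Q).
1 − 2P − Q = 0.41048, giving −½ ln(0.41048) = 0.445214.
1 − 2Q = 0.310044, giving −¼ ln(0.310044) = 0.292760.
d = 0.445214 + 0.292760 = 0.737974.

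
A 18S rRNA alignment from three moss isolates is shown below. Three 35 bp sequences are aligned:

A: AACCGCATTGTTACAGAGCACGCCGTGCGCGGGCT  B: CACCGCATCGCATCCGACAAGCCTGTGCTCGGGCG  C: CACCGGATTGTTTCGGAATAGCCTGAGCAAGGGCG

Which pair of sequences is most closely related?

A–B: 13/35 differ, p = 0.371, d = 0.513.
A–C: 13/35 differ, p = 0.371, d = 0.513.
B–C: 10/35 differ, p = 0.286, d = 0.360.
The smallest distance is between B and C.

B and C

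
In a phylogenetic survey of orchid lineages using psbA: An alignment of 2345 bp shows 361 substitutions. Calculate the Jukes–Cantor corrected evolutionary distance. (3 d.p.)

p = 361/2345 ≈ 0.153945.
d = −(3/4) ln(1 − 4p/3) = −0.75 ln(1 − 0.20526) = −0.75 ln(0.79474)
  = −0.75 × (-0.229740) = 0.172305 substitutions/site.

0.172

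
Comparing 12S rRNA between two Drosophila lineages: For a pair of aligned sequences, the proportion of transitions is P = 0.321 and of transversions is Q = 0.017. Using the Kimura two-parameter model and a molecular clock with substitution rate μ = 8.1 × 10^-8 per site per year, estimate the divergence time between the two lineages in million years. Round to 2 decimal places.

Under the Kimura two-parameter model, d = −½ ln(1 − 2P − Q) − ¼ ln(1 − 2Q).
1 − 2P − Q = 0.341, giving −½ ln(0.341) = 0.537936.
1 − 2Q = 0.966, giving −¼ ln(0.966) = 0.008648.
d = 0.537936 + 0.008648 = 0.546584.
Under a molecular clock d = 2μt, so t = d/(2μ) = 0.546584 / (2 × 8.1 × 10^-8) = 3.37 million years.

3.37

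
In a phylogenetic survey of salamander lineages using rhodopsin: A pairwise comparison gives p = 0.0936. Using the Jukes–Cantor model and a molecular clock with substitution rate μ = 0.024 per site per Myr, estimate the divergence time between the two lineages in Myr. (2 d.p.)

d = −(3/4) ln(1 − 4p/3) = −0.75 ln(1 − 0.1248) = −0.75 ln(0.8752)
  = −0.75 × (-0.133303) = 0.099977 substitutions/site.
Under a molecular clock d = 2μt, so t = d/(2μ) = 0.099977 / (2 × 0.024) = 2.08 Myr.

2.08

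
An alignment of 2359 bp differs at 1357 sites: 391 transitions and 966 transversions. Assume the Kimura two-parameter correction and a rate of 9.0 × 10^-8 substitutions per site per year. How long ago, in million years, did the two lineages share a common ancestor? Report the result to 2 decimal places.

P = 391/2359 ≈ 0.165748 and Q = 966/2359 ≈ 0.409496.
Under the Kimura two-parameter model, d = −½ ln(1 − 2P − Q) − ¼ ln(1 − 2Q).
1 − 2P − Q = 0.259008, giving −½ ln(0.259008) = 0.675448.
1 − 2Q = 0.181008, giving −¼ ln(0.181008) = 0.427304.
d = 0.675448 + 0.427304 = 1.102752.
Under a molecular clock d = 2μt, so t = d/(2μ) = 1.102752 / (2 × 9.0 × 10^-8) = 6.13 million years.

6.13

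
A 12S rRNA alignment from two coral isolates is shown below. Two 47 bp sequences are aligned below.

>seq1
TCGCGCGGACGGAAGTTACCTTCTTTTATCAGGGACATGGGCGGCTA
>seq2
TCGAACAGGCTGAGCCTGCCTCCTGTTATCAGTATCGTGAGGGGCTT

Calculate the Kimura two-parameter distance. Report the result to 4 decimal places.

Of 47 sites, 10 differences are transitions and 8 are transversions, so P = 10/47 ≈ 0.212766 and Q = 8/47 ≈ 0.170213.
Under the Kimura two-parameter model, d = −½ ln(1 − 2P − Q) − ¼ ln(1 − 2Q).
1 − 2P − Q = 0.404255, giving −½ ln(0.404255) = 0.452855.
1 − 2Q = 0.659574, giving −¼ ln(0.659574) = 0.104040.
d = 0.452855 + 0.104040 = 0.556895.

0.5569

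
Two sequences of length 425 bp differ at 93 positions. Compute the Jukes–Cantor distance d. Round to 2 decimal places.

0.26

p = 93/425 ≈ 0.218824.
d = −(3/4) ln(1 − 4p/3) = −0.75 ln(1 − 0.291765) = −0.75 ln(0.708235)
  = −0.75 × (-0.344979) = 0.258734 substitutions/site.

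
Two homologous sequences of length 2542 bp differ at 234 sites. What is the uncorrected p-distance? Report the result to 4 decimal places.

0.0921

p = 234/2542 = 0.092053… ≈ 0.0921 (to 4 d.p.).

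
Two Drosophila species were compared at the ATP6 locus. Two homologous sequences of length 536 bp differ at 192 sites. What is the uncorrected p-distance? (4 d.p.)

0.3582

p = 192/536 = 0.358208… ≈ 0.3582 (to 4 d.p.).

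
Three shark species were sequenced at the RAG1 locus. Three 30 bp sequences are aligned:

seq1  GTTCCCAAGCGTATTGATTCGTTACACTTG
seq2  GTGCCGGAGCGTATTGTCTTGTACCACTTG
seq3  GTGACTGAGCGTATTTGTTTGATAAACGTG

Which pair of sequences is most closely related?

seq1 and seq2

seq1–seq2: 8/30 differ, p = 0.267, d = 0.330.
seq1–seq3: 10/30 differ, p = 0.333, d = 0.441.
seq2–seq3: 10/30 differ, p = 0.333, d = 0.441.
The smallest distance is between seq1 and seq2.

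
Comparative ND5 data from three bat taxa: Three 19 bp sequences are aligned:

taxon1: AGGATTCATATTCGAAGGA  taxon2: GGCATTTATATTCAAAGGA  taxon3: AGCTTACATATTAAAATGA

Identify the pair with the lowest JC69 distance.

taxon1–taxon2: 4/19 differ, p = 0.211, d = 0.247.
taxon1–taxon3: 6/19 differ, p = 0.316, d = 0.410.
taxon2–taxon3: 6/19 differ, p = 0.316, d = 0.410.
The smallest distance is between taxon1 and taxon2.

taxon1 and taxon2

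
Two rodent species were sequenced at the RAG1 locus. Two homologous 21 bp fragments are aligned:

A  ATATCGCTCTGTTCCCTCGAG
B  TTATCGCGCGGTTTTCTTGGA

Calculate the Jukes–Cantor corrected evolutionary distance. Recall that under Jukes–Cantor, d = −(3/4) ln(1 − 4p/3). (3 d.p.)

The sequences differ at 8 of 21 sites (1, 8, 10, 14, 15, 18, 20, 21), so p = 8/21 ≈ 0.380952.
d = −(3/4) ln(1 − 4p/3) = −0.75 ln(1 − 0.507936) = −0.75 ln(0.492064)
  = −0.75 × (-0.709146) = 0.531860 substitutions/site.

0.532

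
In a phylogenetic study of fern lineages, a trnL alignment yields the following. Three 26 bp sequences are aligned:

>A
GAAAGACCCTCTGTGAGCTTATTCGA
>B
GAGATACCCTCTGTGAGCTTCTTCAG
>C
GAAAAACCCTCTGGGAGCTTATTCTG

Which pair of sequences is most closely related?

A and C

A–B: 5/26 differ, p = 0.192, d = 0.222.
A–C: 4/26 differ, p = 0.154, d = 0.172.
B–C: 5/26 differ, p = 0.192, d = 0.222.
The smallest distance is between A and C.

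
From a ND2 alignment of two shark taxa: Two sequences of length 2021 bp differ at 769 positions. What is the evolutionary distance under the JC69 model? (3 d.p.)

0.531

p = 769/2021 ≈ 0.380505.
d = −(3/4) ln(1 − 4p/3) = −0.75 ln(1 − 0.50734) = −0.75 ln(0.49266)
  = −0.75 × (-0.707936) = 0.530952 substitutions/site.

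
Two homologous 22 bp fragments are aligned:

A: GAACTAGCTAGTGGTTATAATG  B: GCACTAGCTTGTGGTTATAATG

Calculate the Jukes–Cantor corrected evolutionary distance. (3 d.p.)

0.097

The sequences differ at 2 of 22 sites (2, 10), so p = 2/22 ≈ 0.090909.
d = −(3/4) ln(1 − 4p/3) = −0.75 ln(1 − 0.121212) = −0.75 ln(0.878788)
  = −0.75 × (-0.129212) = 0.096909 substitutions/site.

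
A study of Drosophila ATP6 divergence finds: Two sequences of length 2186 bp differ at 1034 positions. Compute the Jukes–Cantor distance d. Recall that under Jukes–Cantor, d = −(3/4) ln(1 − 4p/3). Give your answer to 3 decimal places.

p = 1034/2186 ≈ 0.47301.
d = −(3/4) ln(1 − 4p/3) = −0.75 ln(1 − 0.63068) = −0.75 ln(0.36932)
  = −0.75 × (-0.996092) = 0.747069 substitutions/site.

0.747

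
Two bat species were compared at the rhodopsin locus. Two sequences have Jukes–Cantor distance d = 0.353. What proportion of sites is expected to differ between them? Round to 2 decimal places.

p = (3/4)(1 − e^(−4d/3)) = 0.75 × (1 − e^(-0.470667)) = 0.75 × (1 − 0.624586) = 0.281561.

0.28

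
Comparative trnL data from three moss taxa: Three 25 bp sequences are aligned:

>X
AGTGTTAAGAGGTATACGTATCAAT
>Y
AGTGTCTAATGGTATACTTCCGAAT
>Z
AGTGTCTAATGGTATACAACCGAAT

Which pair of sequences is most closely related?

X–Y: 8/25 differ, p = 0.320, d = 0.417.
X–Z: 9/25 differ, p = 0.360, d = 0.490.
Y–Z: 2/25 differ, p = 0.080, d = 0.085.
The smallest distance is between Y and Z.

Y and Z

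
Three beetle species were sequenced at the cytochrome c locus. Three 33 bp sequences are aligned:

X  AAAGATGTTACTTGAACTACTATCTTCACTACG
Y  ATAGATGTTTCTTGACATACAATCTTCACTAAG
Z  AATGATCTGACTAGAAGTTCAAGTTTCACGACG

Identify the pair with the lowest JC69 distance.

X–Y: 6/33 differ, p = 0.182, d = 0.208.
X–Z: 10/33 differ, p = 0.303, d = 0.388.
Y–Z: 13/33 differ, p = 0.394, d = 0.559.
The smallest distance is between X and Y.

X and Y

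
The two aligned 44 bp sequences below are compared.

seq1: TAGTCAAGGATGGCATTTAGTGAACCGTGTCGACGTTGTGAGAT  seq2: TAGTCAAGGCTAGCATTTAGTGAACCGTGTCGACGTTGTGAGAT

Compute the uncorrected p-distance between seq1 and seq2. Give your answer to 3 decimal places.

The sequences differ at 2 of 44 positions (sites 10, 12).
p = 2/44 = 0.045454… ≈ 0.045 (to 3 d.p.).

0.045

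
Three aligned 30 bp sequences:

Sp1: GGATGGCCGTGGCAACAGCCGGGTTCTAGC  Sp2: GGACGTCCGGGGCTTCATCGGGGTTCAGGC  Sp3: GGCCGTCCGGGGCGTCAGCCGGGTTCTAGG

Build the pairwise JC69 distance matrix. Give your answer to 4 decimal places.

d(Sp1,Sp2) = 0.3831, d(Sp1,Sp3) = 0.2795, d(Sp2,Sp3) = 0.2795

Sp1–Sp2: 9/30 sites differ → p = 0.3, d = −0.75 ln(1 − 0.4) = 0.383119 ≈ 0.3831.
Sp1–Sp3: 7/30 sites differ → p ≈ 0.233333, d = −0.75 ln(1 − 0.311111) = 0.279506 ≈ 0.2795.
Sp2–Sp3: 7/30 sites differ → p ≈ 0.233333, d = −0.75 ln(1 − 0.311111) = 0.279506 ≈ 0.2795.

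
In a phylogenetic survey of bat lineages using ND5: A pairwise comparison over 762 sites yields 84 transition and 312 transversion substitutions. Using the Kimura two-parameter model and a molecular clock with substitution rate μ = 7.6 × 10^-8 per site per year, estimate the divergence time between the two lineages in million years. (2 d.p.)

P = 84/762 ≈ 0.110236 and Q = 312/762 ≈ 0.409449.
Under the Kimura two-parameter model, d = −½ ln(1 − 2P − Q) − ¼ ln(1 − 2Q).
1 − 2P − Q = 0.370079, giving −½ ln(0.370079) = 0.497019.
1 − 2Q = 0.181102, giving −¼ ln(0.181102) = 0.427174.
d = 0.497019 + 0.427174 = 0.924193.
Under a molecular clock d = 2μt, so t = d/(2μ) = 0.924193 / (2 × 7.6 × 10^-8) = 6.08 million years.

6.08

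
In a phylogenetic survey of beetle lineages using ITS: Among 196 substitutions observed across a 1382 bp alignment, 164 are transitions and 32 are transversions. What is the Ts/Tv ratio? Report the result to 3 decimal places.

5.125

R = 164/32 = 5.125.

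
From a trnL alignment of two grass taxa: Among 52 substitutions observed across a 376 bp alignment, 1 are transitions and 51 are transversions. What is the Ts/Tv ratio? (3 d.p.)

0.020

R = 1/51 = 0.019607… ≈ 0.020 (to 3 d.p.).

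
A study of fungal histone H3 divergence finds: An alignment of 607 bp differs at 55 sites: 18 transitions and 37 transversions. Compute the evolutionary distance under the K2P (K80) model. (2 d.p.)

0.10

P = 18/607 ≈ 0.029654 and Q = 37/607 ≈ 0.060956.
Under the Kimura two-parameter model, d = −½ ln(1 − 2P − Q) − ¼ ln(1 − 2Q).
1 − 2P − Q = 0.879736, giving −½ ln(0.879736) = 0.064067.
1 − 2Q = 0.878088, giving −¼ ln(0.878088) = 0.032502.
d = 0.064067 + 0.032502 = 0.096569.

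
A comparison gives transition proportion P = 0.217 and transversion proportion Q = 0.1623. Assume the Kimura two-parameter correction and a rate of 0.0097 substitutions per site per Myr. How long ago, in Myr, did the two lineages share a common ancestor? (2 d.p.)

Under the Kimura two-parameter model, d = −½ ln(1 − 2P − Q) − ¼ ln(1 − 2Q).
1 − 2P − Q = 0.4037, giving −½ ln(0.4037) = 0.453542.
1 − 2Q = 0.6754, giving −¼ ln(0.6754) = 0.098113.
d = 0.453542 + 0.098113 = 0.551655.
Under a molecular clock d = 2μt, so t = d/(2μ) = 0.551655 / (2 × 0.0097) = 28.44 Myr.

28.44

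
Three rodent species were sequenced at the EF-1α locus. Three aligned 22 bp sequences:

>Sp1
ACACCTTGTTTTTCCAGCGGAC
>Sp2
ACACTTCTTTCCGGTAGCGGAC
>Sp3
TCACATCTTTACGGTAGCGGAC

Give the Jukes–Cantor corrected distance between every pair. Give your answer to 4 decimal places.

Sp1–Sp2: 8/22 sites differ → p ≈ 0.363636, d = −0.75 ln(1 − 0.484848) = 0.497470 ≈ 0.4975.
Sp1–Sp3: 9/22 sites differ → p ≈ 0.409091, d = −0.75 ln(1 − 0.545455) = 0.591344 ≈ 0.5913.
Sp2–Sp3: 3/22 sites differ → p ≈ 0.136364, d = −0.75 ln(1 − 0.181819) = 0.150504 ≈ 0.1505.

d(Sp1,Sp2) = 0.4975, d(Sp1,Sp3) = 0.5913, d(Sp2,Sp3) = 0.1505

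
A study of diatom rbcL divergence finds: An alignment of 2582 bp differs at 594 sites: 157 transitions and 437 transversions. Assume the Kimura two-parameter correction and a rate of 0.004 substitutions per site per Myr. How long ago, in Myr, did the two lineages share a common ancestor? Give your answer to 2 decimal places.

34.40

P = 157/2582 ≈ 0.060806 and Q = 437/2582 ≈ 0.169249.
Under the Kimura two-parameter model, d = −½ ln(1 − 2P − Q) − ¼ ln(1 − 2Q).
1 − 2P − Q = 0.709139, giving −½ ln(0.709139) = 0.171852.
1 − 2Q = 0.661502, giving −¼ ln(0.661502) = 0.103311.
d = 0.171852 + 0.103311 = 0.275163.
Under a molecular clock d = 2μt, so t = d/(2μ) = 0.275163 / (2 × 0.004) = 34.40 Myr.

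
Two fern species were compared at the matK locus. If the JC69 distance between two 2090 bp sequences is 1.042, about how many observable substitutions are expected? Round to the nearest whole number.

1177

Invert JC69: p = (3/4)(1 − e^(−4d/3)) = 0.75 × (1 − e^(-1.389333)) = 0.75 × (1 − 0.249241) = 0.563069.
Expected differing sites = pL ≈ 0.563069 × 2090 = 1176.81421 ≈ 1177.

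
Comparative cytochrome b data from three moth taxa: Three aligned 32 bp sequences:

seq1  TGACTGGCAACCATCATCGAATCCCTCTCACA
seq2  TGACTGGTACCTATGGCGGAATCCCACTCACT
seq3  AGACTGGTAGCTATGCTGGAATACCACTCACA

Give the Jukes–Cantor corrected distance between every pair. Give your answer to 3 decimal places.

seq1–seq2: 9/32 sites differ → p = 0.28125, d = −0.75 ln(1 − 0.375) = 0.352503 ≈ 0.353.
seq1–seq3: 9/32 sites differ → p = 0.28125, d = −0.75 ln(1 − 0.375) = 0.352503 ≈ 0.353.
seq2–seq3: 6/32 sites differ → p = 0.1875, d = −0.75 ln(1 − 0.25) = 0.215762 ≈ 0.216.

d(seq1,seq2) = 0.353, d(seq1,seq3) = 0.353, d(seq2,seq3) = 0.216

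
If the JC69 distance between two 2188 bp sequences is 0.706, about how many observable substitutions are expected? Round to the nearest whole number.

1001

Invert JC69: p = (3/4)(1 − e^(−4d/3)) = 0.75 × (1 − e^(-0.941333)) = 0.75 × (1 − 0.390107) = 0.457420.
Expected differing sites = pL ≈ 0.457420 × 2188 = 1000.83496 ≈ 1001.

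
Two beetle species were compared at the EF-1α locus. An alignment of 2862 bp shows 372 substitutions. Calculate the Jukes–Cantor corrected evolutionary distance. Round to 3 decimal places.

0.143

p = 372/2862 ≈ 0.129979.
d = −(3/4) ln(1 − 4p/3) = −0.75 ln(1 − 0.173305) = −0.75 ln(0.826695)
  = −0.75 × (-0.190319) = 0.142739 substitutions/site.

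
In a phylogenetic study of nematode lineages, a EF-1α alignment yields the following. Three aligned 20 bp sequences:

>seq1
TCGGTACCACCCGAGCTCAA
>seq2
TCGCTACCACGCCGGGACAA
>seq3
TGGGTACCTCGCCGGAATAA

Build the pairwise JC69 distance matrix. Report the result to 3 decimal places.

d(seq1,seq2) = 0.383, d(seq1,seq3) = 0.572, d(seq2,seq3) = 0.304

seq1–seq2: 6/20 sites differ → p = 0.3, d = −0.75 ln(1 − 0.4) = 0.383119 ≈ 0.383.
seq1–seq3: 8/20 sites differ → p = 0.4, d = −0.75 ln(1 − 0.533333) = 0.571605 ≈ 0.572.
seq2–seq3: 5/20 sites differ → p = 0.25, d = −0.75 ln(1 − 0.333333) = 0.304098 ≈ 0.304.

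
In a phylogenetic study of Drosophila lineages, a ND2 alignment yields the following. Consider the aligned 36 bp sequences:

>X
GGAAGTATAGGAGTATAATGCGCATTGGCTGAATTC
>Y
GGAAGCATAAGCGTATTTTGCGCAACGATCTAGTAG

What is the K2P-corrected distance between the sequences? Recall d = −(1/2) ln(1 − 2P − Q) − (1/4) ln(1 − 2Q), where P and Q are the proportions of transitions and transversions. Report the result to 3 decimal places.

0.561

Of 36 sites, 7 differences are transitions and 7 are transversions, so P = 7/36 ≈ 0.194444 and Q = 7/36 ≈ 0.194444.
Under the Kimura two-parameter model, d = −½ ln(1 − 2P − Q) − ¼ ln(1 − 2Q).
1 − 2P − Q = 0.416668, giving −½ ln(0.416668) = 0.437733.
1 − 2Q = 0.611112, giving −¼ ln(0.611112) = 0.123119.
d = 0.437733 + 0.123119 = 0.560852.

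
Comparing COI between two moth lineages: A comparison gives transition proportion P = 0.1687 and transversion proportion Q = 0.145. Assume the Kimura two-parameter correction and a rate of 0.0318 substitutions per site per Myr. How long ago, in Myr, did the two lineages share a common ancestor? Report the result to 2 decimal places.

Under the Kimura two-parameter model, d = −½ ln(1 − 2P − Q) − ¼ ln(1 − 2Q).
1 − 2P − Q = 0.5176, giving −½ ln(0.5176) = 0.329276.
1 − 2Q = 0.71, giving −¼ ln(0.71) = 0.085623.
d = 0.329276 + 0.085623 = 0.414899.
Under a molecular clock d = 2μt, so t = d/(2μ) = 0.414899 / (2 × 0.0318) = 6.52 Myr.

6.52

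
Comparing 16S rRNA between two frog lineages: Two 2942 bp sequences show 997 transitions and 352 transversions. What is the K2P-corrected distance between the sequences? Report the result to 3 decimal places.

0.867

P = 997/2942 ≈ 0.338885 and Q = 352/2942 ≈ 0.119646.
Under the Kimura two-parameter model, d = −½ ln(1 − 2P − Q) − ¼ ln(1 − 2Q).
1 − 2P − Q = 0.202584, giving −½ ln(0.202584) = 0.798300.
1 − 2Q = 0.760708, giving −¼ ln(0.760708) = 0.068376.
d = 0.798300 + 0.068376 = 0.866676.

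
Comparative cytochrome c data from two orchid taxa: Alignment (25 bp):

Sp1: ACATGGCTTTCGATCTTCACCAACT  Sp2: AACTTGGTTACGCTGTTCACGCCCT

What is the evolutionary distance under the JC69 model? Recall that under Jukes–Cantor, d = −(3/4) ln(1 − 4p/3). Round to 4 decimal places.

The sequences differ at 10 of 25 sites (2, 3, 5, 7, 10, 13, 15, 21, 22, 23), so p = 10/25 = 0.4.
d = −(3/4) ln(1 − 4p/3) = −0.75 ln(1 − 0.533333) = −0.75 ln(0.466667)
  = −0.75 × (-0.762139) = 0.571604 substitutions/site.

0.5716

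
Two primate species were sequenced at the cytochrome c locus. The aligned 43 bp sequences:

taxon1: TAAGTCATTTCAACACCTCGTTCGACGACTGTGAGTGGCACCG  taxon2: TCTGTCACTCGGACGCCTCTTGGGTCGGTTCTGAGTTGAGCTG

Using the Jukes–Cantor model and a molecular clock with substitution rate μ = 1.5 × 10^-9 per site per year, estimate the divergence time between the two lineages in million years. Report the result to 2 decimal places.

The sequences differ at 18 of 43 sites, so p = 18/43 ≈ 0.418605.
d = −(3/4) ln(1 − 4p/3) = −0.75 ln(1 − 0.55814) = −0.75 ln(0.44186)
  = −0.75 × (-0.816762) = 0.612572 substitutions/site.
Under a molecular clock d = 2μt, so t = d/(2μ) = 0.612572 / (2 × 1.5 × 10^-9) = 204.19 million years.

204.19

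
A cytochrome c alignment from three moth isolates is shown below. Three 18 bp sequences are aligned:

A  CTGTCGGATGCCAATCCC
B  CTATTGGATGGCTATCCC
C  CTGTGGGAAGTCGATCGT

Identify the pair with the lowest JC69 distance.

A and B

A–B: 4/18 differ, p = 0.222, d = 0.264.
A–C: 6/18 differ, p = 0.333, d = 0.441.
B–C: 7/18 differ, p = 0.389, d = 0.548.
The smallest distance is between A and B.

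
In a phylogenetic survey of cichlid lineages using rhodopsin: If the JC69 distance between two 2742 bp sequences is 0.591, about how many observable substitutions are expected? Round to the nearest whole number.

1121

Invert JC69: p = (3/4)(1 − e^(−4d/3)) = 0.75 × (1 − e^(-0.788)) = 0.75 × (1 − 0.454753) = 0.408935.
Expected differing sites = pL ≈ 0.408935 × 2742 = 1121.29977 ≈ 1121.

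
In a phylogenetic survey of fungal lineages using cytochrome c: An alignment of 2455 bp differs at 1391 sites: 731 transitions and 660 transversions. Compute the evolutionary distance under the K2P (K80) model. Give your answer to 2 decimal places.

1.19

P = 731/2455 ≈ 0.29776 and Q = 660/2455 ≈ 0.268839.
Under the Kimura two-parameter model, d = −½ ln(1 − 2P − Q) − ¼ ln(1 − 2Q).
1 − 2P − Q = 0.135641, giving −½ ln(0.135641) = 0.998872.
1 − 2Q = 0.462322, giving −¼ ln(0.462322) = 0.192873.
d = 0.998872 + 0.192873 = 1.191745.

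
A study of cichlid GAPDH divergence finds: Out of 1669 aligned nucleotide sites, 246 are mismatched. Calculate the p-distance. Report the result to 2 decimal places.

0.15

p = 246/1669 = 0.147393… ≈ 0.15 (to 2 d.p.).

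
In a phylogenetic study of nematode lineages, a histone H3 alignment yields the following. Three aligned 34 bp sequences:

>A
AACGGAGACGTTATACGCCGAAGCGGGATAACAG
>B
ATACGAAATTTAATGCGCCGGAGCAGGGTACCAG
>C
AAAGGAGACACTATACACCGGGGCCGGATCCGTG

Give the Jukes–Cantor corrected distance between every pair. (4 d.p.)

d(A,B) = 0.4770, d(A,C) = 0.4234, d(B,C) = 0.6655

A–B: 12/34 sites differ → p ≈ 0.352941, d = −0.75 ln(1 − 0.470588) = 0.476991 ≈ 0.4770.
A–C: 11/34 sites differ → p ≈ 0.323529, d = −0.75 ln(1 − 0.431372) = 0.423397 ≈ 0.4234.
B–C: 15/34 sites differ → p ≈ 0.441176, d = −0.75 ln(1 − 0.588235) = 0.665477 ≈ 0.6655.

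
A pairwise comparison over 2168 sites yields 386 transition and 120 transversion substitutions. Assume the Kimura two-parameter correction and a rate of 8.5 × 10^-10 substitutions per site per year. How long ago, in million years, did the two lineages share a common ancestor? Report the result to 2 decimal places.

P = 386/2168 ≈ 0.178044 and Q = 120/2168 ≈ 0.055351.
Under the Kimura two-parameter model, d = −½ ln(1 − 2P − Q) − ¼ ln(1 − 2Q).
1 − 2P − Q = 0.588561, giving −½ ln(0.588561) = 0.265037.
1 − 2Q = 0.889298, giving −¼ ln(0.889298) = 0.029331.
d = 0.265037 + 0.029331 = 0.294368.
Under a molecular clock d = 2μt, so t = d/(2μ) = 0.294368 / (2 × 8.5 × 10^-10) = 173.16 million years.

173.16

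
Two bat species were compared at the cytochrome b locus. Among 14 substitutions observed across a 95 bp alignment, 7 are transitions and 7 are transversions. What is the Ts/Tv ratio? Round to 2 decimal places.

1.00

R = 7/7 = 1.00.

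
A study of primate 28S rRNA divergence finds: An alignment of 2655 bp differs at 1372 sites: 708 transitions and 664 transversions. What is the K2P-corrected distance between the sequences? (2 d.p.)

0.94

P = 708/2655 ≈ 0.266667 and Q = 664/2655 ≈ 0.250094.
Under the Kimura two-parameter model, d = −½ ln(1 − 2P − Q) − ¼ ln(1 − 2Q).
1 − 2P − Q = 0.216572, giving −½ ln(0.216572) = 0.764916.
1 − 2Q = 0.499812, giving −¼ ln(0.499812) = 0.173381.
d = 0.764916 + 0.173381 = 0.938297.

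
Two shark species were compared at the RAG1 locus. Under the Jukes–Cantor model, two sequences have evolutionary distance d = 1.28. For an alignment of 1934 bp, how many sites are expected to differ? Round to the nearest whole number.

Invert JC69: p = (3/4)(1 − e^(−4d/3)) = 0.75 × (1 − e^(-1.706667)) = 0.75 × (1 − 0.181470) = 0.613898.
Expected differing sites = pL ≈ 0.613898 × 1934 = 1187.278732 ≈ 1187.

1187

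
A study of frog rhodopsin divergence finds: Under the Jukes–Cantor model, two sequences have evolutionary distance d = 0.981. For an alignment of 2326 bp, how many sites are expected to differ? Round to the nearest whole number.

Invert JC69: p = (3/4)(1 − e^(−4d/3)) = 0.75 × (1 − e^(-1.308)) = 0.75 × (1 − 0.270360) = 0.547230.
Expected differing sites = pL ≈ 0.547230 × 2326 = 1272.85698 ≈ 1273.

1273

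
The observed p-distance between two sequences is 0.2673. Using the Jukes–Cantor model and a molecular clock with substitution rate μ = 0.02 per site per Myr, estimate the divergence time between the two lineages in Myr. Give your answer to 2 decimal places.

d = −(3/4) ln(1 − 4p/3) = −0.75 ln(1 − 0.3564) = −0.75 ln(0.6436)
  = −0.75 × (-0.440678) = 0.330509 substitutions/site.
Under a molecular clock d = 2μt, so t = d/(2μ) = 0.330509 / (2 × 0.02) = 8.26 Myr.

8.26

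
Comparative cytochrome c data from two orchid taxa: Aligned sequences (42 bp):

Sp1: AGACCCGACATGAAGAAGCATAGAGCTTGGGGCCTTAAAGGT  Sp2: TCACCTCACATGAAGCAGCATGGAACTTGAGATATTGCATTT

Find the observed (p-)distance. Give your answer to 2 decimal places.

0.36

The sequences differ at 15 of 42 positions.
p = 15/42 = 0.357142… ≈ 0.36 (to 2 d.p.).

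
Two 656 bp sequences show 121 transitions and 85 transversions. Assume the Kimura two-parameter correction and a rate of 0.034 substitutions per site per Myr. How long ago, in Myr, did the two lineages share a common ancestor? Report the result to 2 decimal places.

6.18

P = 121/656 ≈ 0.184451 and Q = 85/656 ≈ 0.129573.
Under the Kimura two-parameter model, d = −½ ln(1 − 2P − Q) − ¼ ln(1 − 2Q).
1 − 2P − Q = 0.501525, giving −½ ln(0.501525) = 0.345051.
1 − 2Q = 0.740854, giving −¼ ln(0.740854) = 0.074988.
d = 0.345051 + 0.074988 = 0.420039.
Under a molecular clock d = 2μt, so t = d/(2μ) = 0.420039 / (2 × 0.034) = 6.18 Myr.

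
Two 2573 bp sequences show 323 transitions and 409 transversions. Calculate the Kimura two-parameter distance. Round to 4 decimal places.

0.3595

P = 323/2573 ≈ 0.125534 and Q = 409/2573 ≈ 0.158958.
Under the Kimura two-parameter model, d = −½ ln(1 − 2P − Q) − ¼ ln(1 − 2Q).
1 − 2P − Q = 0.589974, giving −½ ln(0.589974) = 0.263838.
1 − 2Q = 0.682084, giving −¼ ln(0.682084) = 0.095651.
d = 0.263838 + 0.095651 = 0.359489.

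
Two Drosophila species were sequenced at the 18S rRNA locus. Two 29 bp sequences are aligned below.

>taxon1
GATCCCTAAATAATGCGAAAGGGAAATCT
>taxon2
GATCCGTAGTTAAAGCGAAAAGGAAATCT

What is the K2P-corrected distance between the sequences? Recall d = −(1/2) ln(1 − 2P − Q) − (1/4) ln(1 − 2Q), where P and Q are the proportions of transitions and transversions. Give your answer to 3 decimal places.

0.196

Of 29 sites, 2 differences are transitions and 3 are transversions, so P = 2/29 ≈ 0.068966 and Q = 3/29 ≈ 0.103448.
Under the Kimura two-parameter model, d = −½ ln(1 − 2P − Q) − ¼ ln(1 − 2Q).
1 − 2P − Q = 0.75862, giving −½ ln(0.75862) = 0.138127.
1 − 2Q = 0.793104, giving −¼ ln(0.793104) = 0.057950.
d = 0.138127 + 0.057950 = 0.196077.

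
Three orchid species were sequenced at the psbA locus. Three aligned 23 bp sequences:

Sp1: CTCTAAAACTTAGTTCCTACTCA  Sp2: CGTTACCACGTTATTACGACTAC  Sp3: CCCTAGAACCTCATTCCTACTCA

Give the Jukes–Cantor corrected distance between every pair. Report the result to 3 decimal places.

Sp1–Sp2: 11/23 sites differ → p ≈ 0.478261, d = −0.75 ln(1 − 0.637681) = 0.761423 ≈ 0.761.
Sp1–Sp3: 5/23 sites differ → p ≈ 0.217391, d = −0.75 ln(1 − 0.289855) = 0.256715 ≈ 0.257.
Sp2–Sp3: 10/23 sites differ → p ≈ 0.434783, d = −0.75 ln(1 − 0.579711) = 0.650110 ≈ 0.650.

d(Sp1,Sp2) = 0.761, d(Sp1,Sp3) = 0.257, d(Sp2,Sp3) = 0.650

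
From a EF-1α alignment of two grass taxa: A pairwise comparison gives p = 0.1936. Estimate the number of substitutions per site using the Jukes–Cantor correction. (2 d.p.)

d = −(3/4) ln(1 − 4p/3) = −0.75 ln(1 − 0.258133) = −0.75 ln(0.741867)
  = −0.75 × (-0.298585) = 0.223939 substitutions/site.

0.22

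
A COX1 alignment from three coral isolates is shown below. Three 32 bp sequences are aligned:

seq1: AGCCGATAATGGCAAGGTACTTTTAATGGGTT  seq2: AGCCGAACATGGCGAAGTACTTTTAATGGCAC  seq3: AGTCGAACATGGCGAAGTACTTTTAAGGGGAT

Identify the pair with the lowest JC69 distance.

seq2 and seq3

seq1–seq2: 7/32 differ, p = 0.219, d = 0.259.
seq1–seq3: 7/32 differ, p = 0.219, d = 0.259.
seq2–seq3: 4/32 differ, p = 0.125, d = 0.137.
The smallest distance is between seq2 and seq3.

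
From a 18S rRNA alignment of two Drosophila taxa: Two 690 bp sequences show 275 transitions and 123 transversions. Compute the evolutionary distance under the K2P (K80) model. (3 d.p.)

1.962

P = 275/690 ≈ 0.398551 and Q = 123/690 ≈ 0.178261.
Under the Kimura two-parameter model, d = −½ ln(1 − 2P − Q) − ¼ ln(1 − 2Q).
1 − 2P − Q = 0.024637, giving −½ ln(0.024637) = 1.851753.
1 − 2Q = 0.643478, giving −¼ ln(0.643478) = 0.110217.
d = 1.851753 + 0.110217 = 1.961970.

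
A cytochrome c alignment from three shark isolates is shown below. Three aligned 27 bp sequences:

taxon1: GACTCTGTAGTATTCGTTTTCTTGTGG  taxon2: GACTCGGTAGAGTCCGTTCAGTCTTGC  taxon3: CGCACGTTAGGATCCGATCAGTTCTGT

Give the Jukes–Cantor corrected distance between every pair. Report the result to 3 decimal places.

d(taxon1,taxon2) = 0.511, d(taxon1,taxon3) = 0.770, d(taxon2,taxon3) = 0.511

taxon1–taxon2: 10/27 sites differ → p ≈ 0.37037, d = −0.75 ln(1 − 0.493827) = 0.510658 ≈ 0.511.
taxon1–taxon3: 13/27 sites differ → p ≈ 0.481481, d = −0.75 ln(1 − 0.641975) = 0.770364 ≈ 0.770.
taxon2–taxon3: 10/27 sites differ → p ≈ 0.37037, d = −0.75 ln(1 − 0.493827) = 0.510658 ≈ 0.511.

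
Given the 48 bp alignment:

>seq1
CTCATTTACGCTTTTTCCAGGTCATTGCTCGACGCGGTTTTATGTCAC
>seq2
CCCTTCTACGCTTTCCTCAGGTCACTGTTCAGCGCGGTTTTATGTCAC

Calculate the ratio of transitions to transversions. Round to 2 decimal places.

Transitions are A↔G and C↔T; transversions are all other mismatches.
Transitions: 9. Transversions: 1.
R = 9/1 = 9.00.

9.00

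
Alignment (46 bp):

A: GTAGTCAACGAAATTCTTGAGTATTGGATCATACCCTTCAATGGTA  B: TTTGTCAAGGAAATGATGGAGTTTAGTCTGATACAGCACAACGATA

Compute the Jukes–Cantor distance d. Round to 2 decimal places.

The sequences differ at 17 of 46 sites, so p = 17/46 ≈ 0.369565.
d = −(3/4) ln(1 − 4p/3) = −0.75 ln(1 − 0.492753) = −0.75 ln(0.507247)
  = −0.75 × (-0.678757) = 0.509068 substitutions/site.

0.51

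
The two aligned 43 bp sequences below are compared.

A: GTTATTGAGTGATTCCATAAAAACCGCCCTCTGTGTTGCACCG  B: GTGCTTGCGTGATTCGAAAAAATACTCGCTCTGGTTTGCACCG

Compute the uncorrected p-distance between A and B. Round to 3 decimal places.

The sequences differ at 11 of 43 positions.
p = 11/43 = 0.255813… ≈ 0.256 (to 3 d.p.).

0.256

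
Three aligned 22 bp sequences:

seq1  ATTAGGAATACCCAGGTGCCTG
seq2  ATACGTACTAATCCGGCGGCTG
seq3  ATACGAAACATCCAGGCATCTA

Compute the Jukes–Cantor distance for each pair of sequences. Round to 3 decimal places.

seq1–seq2: 9/22 sites differ → p ≈ 0.409091, d = −0.75 ln(1 − 0.545455) = 0.591344 ≈ 0.591.
seq1–seq3: 9/22 sites differ → p ≈ 0.409091, d = −0.75 ln(1 − 0.545455) = 0.591344 ≈ 0.591.
seq2–seq3: 9/22 sites differ → p ≈ 0.409091, d = −0.75 ln(1 − 0.545455) = 0.591344 ≈ 0.591.

d(seq1,seq2) = 0.591, d(seq1,seq3) = 0.591, d(seq2,seq3) = 0.591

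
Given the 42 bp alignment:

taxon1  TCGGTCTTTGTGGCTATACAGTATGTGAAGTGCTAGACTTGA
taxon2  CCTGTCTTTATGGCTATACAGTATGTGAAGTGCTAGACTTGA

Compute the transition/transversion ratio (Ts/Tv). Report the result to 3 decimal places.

Transitions are A↔G and C↔T; transversions are all other mismatches.
Transitions: 2. Transversions: 1.
R = 2/1 = 2.000.

2.000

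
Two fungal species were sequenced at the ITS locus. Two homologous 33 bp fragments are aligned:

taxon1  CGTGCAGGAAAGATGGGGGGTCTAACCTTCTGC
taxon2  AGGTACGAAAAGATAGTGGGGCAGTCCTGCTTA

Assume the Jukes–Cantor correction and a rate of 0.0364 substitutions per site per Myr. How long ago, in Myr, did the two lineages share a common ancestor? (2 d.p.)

The sequences differ at 15 of 33 sites, so p = 15/33 ≈ 0.454545.
d = −(3/4) ln(1 − 4p/3) = −0.75 ln(1 − 0.60606) = −0.75 ln(0.39394)
  = −0.75 × (-0.931557) = 0.698668 substitutions/site.
Under a molecular clock d = 2μt, so t = d/(2μ) = 0.698668 / (2 × 0.0364) = 9.60 Myr.

9.60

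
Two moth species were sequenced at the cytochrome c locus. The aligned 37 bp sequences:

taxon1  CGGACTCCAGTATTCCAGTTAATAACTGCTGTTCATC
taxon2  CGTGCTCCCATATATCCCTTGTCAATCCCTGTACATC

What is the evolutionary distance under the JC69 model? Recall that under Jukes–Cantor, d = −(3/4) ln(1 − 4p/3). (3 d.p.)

The sequences differ at 15 of 37 sites, so p = 15/37 ≈ 0.405405.
d = −(3/4) ln(1 − 4p/3) = −0.75 ln(1 − 0.54054) = −0.75 ln(0.45946)
  = −0.75 × (-0.777703) = 0.583277 substitutions/site.

0.583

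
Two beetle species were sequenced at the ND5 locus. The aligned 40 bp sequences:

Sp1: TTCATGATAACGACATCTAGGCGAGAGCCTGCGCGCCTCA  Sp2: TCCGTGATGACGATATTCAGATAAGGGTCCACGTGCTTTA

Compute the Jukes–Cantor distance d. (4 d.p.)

The sequences differ at 16 of 40 sites, so p = 16/40 = 0.4.
d = −(3/4) ln(1 − 4p/3) = −0.75 ln(1 − 0.533333) = −0.75 ln(0.466667)
  = −0.75 × (-0.762139) = 0.571604 substitutions/site.

0.5716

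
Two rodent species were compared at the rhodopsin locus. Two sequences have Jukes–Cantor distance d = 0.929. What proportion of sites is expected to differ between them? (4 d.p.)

p = (3/4)(1 − e^(−4d/3)) = 0.75 × (1 − e^(-1.238667)) = 0.75 × (1 − 0.289770) = 0.532673.

0.5327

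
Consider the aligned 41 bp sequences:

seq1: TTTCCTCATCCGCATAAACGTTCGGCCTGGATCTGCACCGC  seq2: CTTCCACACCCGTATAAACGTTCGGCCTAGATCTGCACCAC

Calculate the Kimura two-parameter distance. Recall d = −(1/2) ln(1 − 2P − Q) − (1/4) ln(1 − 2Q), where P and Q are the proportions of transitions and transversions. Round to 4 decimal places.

0.1687

Of 41 sites, 5 differences are transitions and 1 are transversions, so P = 5/41 ≈ 0.121951 and Q = 1/41 ≈ 0.02439.
Under the Kimura two-parameter model, d = −½ ln(1 − 2P − Q) − ¼ ln(1 − 2Q).
1 − 2P − Q = 0.731708, giving −½ ln(0.731708) = 0.156187.
1 − 2Q = 0.95122, giving −¼ ln(0.95122) = 0.012502.
d = 0.156187 + 0.012502 = 0.168689.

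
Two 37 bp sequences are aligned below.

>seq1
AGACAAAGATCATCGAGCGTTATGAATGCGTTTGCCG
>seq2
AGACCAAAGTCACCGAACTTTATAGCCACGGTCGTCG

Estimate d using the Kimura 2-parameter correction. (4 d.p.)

0.5839

Of 37 sites, 10 differences are transitions and 4 are transversions, so P = 10/37 ≈ 0.27027 and Q = 4/37 ≈ 0.108108.
Under the Kimura two-parameter model, d = −½ ln(1 − 2P − Q) − ¼ ln(1 − 2Q).
1 − 2P − Q = 0.351352, giving −½ ln(0.351352) = 0.522983.
1 − 2Q = 0.783784, giving −¼ ln(0.783784) = 0.060905.
d = 0.522983 + 0.060905 = 0.583888.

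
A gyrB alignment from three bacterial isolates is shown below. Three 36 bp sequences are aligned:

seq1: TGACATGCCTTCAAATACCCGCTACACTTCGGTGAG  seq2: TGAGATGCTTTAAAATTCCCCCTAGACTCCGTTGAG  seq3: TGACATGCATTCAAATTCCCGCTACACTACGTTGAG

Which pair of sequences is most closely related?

seq1 and seq3

seq1–seq2: 8/36 differ, p = 0.222, d = 0.264.
seq1–seq3: 4/36 differ, p = 0.111, d = 0.120.
seq2–seq3: 6/36 differ, p = 0.167, d = 0.188.
The smallest distance is between seq1 and seq3.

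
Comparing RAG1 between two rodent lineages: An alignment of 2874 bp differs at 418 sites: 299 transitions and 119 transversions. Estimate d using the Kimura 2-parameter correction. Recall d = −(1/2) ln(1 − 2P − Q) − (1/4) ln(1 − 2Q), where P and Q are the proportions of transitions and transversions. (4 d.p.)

P = 299/2874 ≈ 0.104036 and Q = 119/2874 ≈ 0.041406.
Under the Kimura two-parameter model, d = −½ ln(1 − 2P − Q) − ¼ ln(1 − 2Q).
1 − 2P − Q = 0.750522, giving −½ ln(0.750522) = 0.143493.
1 − 2Q = 0.917188, giving −¼ ln(0.917188) = 0.021611.
d = 0.143493 + 0.021611 = 0.165104.

0.1651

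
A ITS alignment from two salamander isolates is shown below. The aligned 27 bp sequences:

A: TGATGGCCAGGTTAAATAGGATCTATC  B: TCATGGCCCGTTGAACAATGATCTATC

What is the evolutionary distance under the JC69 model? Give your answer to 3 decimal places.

0.318

The sequences differ at 7 of 27 sites (2, 9, 11, 13, 16, 17, 19), so p = 7/27 ≈ 0.259259.
d = −(3/4) ln(1 − 4p/3) = −0.75 ln(1 − 0.345679) = −0.75 ln(0.654321)
  = −0.75 × (-0.424157) = 0.318118 substitutions/site.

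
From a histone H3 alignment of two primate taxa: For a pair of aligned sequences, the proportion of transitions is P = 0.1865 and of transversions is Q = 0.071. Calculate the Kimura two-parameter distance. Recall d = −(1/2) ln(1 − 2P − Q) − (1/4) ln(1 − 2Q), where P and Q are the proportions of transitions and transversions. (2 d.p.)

Under the Kimura two-parameter model, d = −½ ln(1 − 2P − Q) − ¼ ln(1 − 2Q).
1 − 2P − Q = 0.556, giving −½ ln(0.556) = 0.293493.
1 − 2Q = 0.858, giving −¼ ln(0.858) = 0.038288.
d = 0.293493 + 0.038288 = 0.331781.

0.33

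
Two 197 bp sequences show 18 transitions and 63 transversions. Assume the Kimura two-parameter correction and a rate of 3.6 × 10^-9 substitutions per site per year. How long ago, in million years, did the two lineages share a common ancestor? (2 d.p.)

83.92

P = 18/197 ≈ 0.091371 and Q = 63/197 ≈ 0.319797.
Under the Kimura two-parameter model, d = −½ ln(1 − 2P − Q) − ¼ ln(1 − 2Q).
1 − 2P − Q = 0.497461, giving −½ ln(0.497461) = 0.349119.
1 − 2Q = 0.360406, giving −¼ ln(0.360406) = 0.255131.
d = 0.349119 + 0.255131 = 0.604250.
Under a molecular clock d = 2μt, so t = d/(2μ) = 0.604250 / (2 × 3.6 × 10^-9) = 83.92 million years.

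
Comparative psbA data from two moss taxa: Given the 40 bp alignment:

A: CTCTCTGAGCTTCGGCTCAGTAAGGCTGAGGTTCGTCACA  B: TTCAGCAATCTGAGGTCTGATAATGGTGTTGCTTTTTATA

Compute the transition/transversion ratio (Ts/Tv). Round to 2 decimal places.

1.20

Transitions are A↔G and C↔T; transversions are all other mismatches.
Transitions: 12. Transversions: 10.
R = 12/10 = 1.20.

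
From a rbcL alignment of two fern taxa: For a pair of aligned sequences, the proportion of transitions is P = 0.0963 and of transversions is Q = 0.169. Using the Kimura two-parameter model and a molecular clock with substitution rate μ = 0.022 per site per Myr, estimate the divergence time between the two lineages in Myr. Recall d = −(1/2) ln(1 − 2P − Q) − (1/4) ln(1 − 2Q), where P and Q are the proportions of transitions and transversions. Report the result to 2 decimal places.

7.44

Under the Kimura two-parameter model, d = −½ ln(1 − 2P − Q) − ¼ ln(1 − 2Q).
1 − 2P − Q = 0.6384, giving −½ ln(0.6384) = 0.224395.
1 − 2Q = 0.662, giving −¼ ln(0.662) = 0.103122.
d = 0.224395 + 0.103122 = 0.327517.
Under a molecular clock d = 2μt, so t = d/(2μ) = 0.327517 / (2 × 0.022) = 7.44 Myr.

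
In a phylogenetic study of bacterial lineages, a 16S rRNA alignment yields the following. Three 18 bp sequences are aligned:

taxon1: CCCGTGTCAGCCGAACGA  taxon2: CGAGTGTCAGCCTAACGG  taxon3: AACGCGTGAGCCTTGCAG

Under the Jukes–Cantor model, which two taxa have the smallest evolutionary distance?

taxon1 and taxon2

taxon1–taxon2: 4/18 differ, p = 0.222, d = 0.264.
taxon1–taxon3: 9/18 differ, p = 0.500, d = 0.824.
taxon2–taxon3: 8/18 differ, p = 0.444, d = 0.673.
The smallest distance is between taxon1 and taxon2.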